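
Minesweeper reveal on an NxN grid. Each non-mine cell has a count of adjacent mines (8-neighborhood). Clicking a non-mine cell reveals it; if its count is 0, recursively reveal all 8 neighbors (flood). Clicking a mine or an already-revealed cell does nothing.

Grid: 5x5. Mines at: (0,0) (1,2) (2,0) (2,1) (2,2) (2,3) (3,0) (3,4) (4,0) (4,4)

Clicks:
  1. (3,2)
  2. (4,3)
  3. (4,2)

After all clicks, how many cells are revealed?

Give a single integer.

Click 1 (3,2) count=3: revealed 1 new [(3,2)] -> total=1
Click 2 (4,3) count=2: revealed 1 new [(4,3)] -> total=2
Click 3 (4,2) count=0: revealed 4 new [(3,1) (3,3) (4,1) (4,2)] -> total=6

Answer: 6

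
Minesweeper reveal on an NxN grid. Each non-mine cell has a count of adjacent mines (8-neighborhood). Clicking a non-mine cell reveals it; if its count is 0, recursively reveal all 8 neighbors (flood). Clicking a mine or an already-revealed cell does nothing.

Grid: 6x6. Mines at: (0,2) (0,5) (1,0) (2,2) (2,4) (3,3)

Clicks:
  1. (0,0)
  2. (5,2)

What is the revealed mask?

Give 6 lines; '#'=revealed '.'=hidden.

Answer: #.....
......
##....
###.##
######
######

Derivation:
Click 1 (0,0) count=1: revealed 1 new [(0,0)] -> total=1
Click 2 (5,2) count=0: revealed 19 new [(2,0) (2,1) (3,0) (3,1) (3,2) (3,4) (3,5) (4,0) (4,1) (4,2) (4,3) (4,4) (4,5) (5,0) (5,1) (5,2) (5,3) (5,4) (5,5)] -> total=20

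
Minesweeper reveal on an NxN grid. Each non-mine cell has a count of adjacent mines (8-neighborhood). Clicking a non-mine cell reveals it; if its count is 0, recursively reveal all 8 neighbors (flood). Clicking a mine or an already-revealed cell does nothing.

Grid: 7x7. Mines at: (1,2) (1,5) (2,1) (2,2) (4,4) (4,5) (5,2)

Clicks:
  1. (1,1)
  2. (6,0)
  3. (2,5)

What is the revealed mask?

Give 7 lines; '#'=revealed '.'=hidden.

Answer: .......
.#.....
.....#.
##.....
##.....
##.....
##.....

Derivation:
Click 1 (1,1) count=3: revealed 1 new [(1,1)] -> total=1
Click 2 (6,0) count=0: revealed 8 new [(3,0) (3,1) (4,0) (4,1) (5,0) (5,1) (6,0) (6,1)] -> total=9
Click 3 (2,5) count=1: revealed 1 new [(2,5)] -> total=10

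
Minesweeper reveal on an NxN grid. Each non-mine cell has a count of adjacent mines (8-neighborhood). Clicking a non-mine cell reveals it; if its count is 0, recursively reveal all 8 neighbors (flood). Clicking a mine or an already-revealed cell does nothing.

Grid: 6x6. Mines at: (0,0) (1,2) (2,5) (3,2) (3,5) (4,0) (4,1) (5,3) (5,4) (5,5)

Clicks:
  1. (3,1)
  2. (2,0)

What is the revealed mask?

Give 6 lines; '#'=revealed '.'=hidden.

Click 1 (3,1) count=3: revealed 1 new [(3,1)] -> total=1
Click 2 (2,0) count=0: revealed 5 new [(1,0) (1,1) (2,0) (2,1) (3,0)] -> total=6

Answer: ......
##....
##....
##....
......
......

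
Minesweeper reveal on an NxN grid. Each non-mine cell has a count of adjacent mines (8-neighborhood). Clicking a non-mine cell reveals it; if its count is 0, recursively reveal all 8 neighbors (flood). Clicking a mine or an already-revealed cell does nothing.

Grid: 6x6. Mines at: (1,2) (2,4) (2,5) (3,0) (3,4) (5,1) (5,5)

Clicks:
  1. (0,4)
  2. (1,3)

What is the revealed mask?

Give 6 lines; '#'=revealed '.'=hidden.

Click 1 (0,4) count=0: revealed 6 new [(0,3) (0,4) (0,5) (1,3) (1,4) (1,5)] -> total=6
Click 2 (1,3) count=2: revealed 0 new [(none)] -> total=6

Answer: ...###
...###
......
......
......
......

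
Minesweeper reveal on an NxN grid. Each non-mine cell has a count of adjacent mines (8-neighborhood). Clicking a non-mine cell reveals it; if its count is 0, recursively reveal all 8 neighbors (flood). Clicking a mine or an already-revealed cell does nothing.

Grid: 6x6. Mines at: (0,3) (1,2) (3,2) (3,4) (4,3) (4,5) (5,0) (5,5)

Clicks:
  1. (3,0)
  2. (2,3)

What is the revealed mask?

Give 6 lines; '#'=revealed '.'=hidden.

Click 1 (3,0) count=0: revealed 10 new [(0,0) (0,1) (1,0) (1,1) (2,0) (2,1) (3,0) (3,1) (4,0) (4,1)] -> total=10
Click 2 (2,3) count=3: revealed 1 new [(2,3)] -> total=11

Answer: ##....
##....
##.#..
##....
##....
......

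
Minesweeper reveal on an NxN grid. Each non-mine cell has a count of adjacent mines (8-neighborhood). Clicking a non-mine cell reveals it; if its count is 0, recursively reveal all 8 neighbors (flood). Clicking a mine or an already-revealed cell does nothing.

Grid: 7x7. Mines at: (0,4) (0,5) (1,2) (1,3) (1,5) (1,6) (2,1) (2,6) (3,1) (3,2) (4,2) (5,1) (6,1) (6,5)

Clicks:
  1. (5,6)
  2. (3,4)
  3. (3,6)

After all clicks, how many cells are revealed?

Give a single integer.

Click 1 (5,6) count=1: revealed 1 new [(5,6)] -> total=1
Click 2 (3,4) count=0: revealed 14 new [(2,3) (2,4) (2,5) (3,3) (3,4) (3,5) (3,6) (4,3) (4,4) (4,5) (4,6) (5,3) (5,4) (5,5)] -> total=15
Click 3 (3,6) count=1: revealed 0 new [(none)] -> total=15

Answer: 15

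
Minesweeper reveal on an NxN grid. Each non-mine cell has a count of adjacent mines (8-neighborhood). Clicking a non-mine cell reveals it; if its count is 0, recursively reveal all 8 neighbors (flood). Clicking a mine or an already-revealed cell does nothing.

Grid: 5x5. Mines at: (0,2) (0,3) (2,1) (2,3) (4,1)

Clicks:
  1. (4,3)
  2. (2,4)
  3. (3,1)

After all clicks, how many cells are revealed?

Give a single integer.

Answer: 8

Derivation:
Click 1 (4,3) count=0: revealed 6 new [(3,2) (3,3) (3,4) (4,2) (4,3) (4,4)] -> total=6
Click 2 (2,4) count=1: revealed 1 new [(2,4)] -> total=7
Click 3 (3,1) count=2: revealed 1 new [(3,1)] -> total=8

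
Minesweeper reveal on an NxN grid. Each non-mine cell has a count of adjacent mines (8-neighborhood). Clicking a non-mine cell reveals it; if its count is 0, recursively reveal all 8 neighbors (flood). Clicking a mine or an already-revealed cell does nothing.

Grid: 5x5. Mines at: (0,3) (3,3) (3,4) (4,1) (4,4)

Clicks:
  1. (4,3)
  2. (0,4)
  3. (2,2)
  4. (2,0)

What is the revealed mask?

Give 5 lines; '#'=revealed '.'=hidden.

Click 1 (4,3) count=3: revealed 1 new [(4,3)] -> total=1
Click 2 (0,4) count=1: revealed 1 new [(0,4)] -> total=2
Click 3 (2,2) count=1: revealed 1 new [(2,2)] -> total=3
Click 4 (2,0) count=0: revealed 11 new [(0,0) (0,1) (0,2) (1,0) (1,1) (1,2) (2,0) (2,1) (3,0) (3,1) (3,2)] -> total=14

Answer: ###.#
###..
###..
###..
...#.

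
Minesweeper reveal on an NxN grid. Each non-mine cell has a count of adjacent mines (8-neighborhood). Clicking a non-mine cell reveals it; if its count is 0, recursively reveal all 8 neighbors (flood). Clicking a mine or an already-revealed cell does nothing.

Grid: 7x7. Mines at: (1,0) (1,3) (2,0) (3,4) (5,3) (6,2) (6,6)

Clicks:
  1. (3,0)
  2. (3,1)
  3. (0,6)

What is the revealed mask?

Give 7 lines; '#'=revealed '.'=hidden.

Answer: ....###
....###
....###
##...##
.....##
.....##
.......

Derivation:
Click 1 (3,0) count=1: revealed 1 new [(3,0)] -> total=1
Click 2 (3,1) count=1: revealed 1 new [(3,1)] -> total=2
Click 3 (0,6) count=0: revealed 15 new [(0,4) (0,5) (0,6) (1,4) (1,5) (1,6) (2,4) (2,5) (2,6) (3,5) (3,6) (4,5) (4,6) (5,5) (5,6)] -> total=17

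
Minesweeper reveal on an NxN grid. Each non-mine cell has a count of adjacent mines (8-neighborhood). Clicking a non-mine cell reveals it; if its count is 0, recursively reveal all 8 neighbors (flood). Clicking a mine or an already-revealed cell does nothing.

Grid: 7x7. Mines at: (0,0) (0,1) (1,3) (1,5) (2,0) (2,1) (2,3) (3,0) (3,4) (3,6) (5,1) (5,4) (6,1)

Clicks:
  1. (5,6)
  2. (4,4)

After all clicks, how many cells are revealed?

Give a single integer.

Answer: 7

Derivation:
Click 1 (5,6) count=0: revealed 6 new [(4,5) (4,6) (5,5) (5,6) (6,5) (6,6)] -> total=6
Click 2 (4,4) count=2: revealed 1 new [(4,4)] -> total=7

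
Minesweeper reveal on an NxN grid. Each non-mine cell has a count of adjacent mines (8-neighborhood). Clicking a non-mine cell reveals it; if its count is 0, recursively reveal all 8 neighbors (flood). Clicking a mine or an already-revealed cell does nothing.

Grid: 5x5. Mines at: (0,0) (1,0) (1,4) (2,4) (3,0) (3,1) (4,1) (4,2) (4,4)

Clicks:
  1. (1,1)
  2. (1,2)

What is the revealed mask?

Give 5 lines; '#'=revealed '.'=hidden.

Answer: .###.
.###.
.###.
.....
.....

Derivation:
Click 1 (1,1) count=2: revealed 1 new [(1,1)] -> total=1
Click 2 (1,2) count=0: revealed 8 new [(0,1) (0,2) (0,3) (1,2) (1,3) (2,1) (2,2) (2,3)] -> total=9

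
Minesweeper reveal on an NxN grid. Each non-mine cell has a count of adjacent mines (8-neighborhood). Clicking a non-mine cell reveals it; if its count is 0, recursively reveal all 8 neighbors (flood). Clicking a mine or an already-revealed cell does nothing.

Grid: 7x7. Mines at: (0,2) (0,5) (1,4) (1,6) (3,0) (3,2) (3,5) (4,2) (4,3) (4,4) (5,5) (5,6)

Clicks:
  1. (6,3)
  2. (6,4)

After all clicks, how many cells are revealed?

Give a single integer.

Answer: 12

Derivation:
Click 1 (6,3) count=0: revealed 12 new [(4,0) (4,1) (5,0) (5,1) (5,2) (5,3) (5,4) (6,0) (6,1) (6,2) (6,3) (6,4)] -> total=12
Click 2 (6,4) count=1: revealed 0 new [(none)] -> total=12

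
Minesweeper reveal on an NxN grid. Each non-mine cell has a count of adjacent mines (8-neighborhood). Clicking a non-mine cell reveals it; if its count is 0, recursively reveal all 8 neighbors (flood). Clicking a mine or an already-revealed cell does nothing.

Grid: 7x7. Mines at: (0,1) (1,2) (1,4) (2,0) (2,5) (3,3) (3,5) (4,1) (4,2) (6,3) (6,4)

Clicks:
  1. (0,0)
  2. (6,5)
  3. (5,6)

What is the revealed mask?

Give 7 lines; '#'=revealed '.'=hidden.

Click 1 (0,0) count=1: revealed 1 new [(0,0)] -> total=1
Click 2 (6,5) count=1: revealed 1 new [(6,5)] -> total=2
Click 3 (5,6) count=0: revealed 5 new [(4,5) (4,6) (5,5) (5,6) (6,6)] -> total=7

Answer: #......
.......
.......
.......
.....##
.....##
.....##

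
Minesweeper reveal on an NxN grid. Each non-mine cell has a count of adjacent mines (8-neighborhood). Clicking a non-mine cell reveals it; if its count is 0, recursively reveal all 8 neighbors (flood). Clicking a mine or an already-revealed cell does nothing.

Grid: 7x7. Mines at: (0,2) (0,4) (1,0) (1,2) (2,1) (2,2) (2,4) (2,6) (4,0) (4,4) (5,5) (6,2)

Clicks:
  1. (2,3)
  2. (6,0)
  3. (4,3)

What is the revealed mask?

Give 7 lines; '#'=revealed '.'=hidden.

Answer: .......
.......
...#...
.......
...#...
##.....
##.....

Derivation:
Click 1 (2,3) count=3: revealed 1 new [(2,3)] -> total=1
Click 2 (6,0) count=0: revealed 4 new [(5,0) (5,1) (6,0) (6,1)] -> total=5
Click 3 (4,3) count=1: revealed 1 new [(4,3)] -> total=6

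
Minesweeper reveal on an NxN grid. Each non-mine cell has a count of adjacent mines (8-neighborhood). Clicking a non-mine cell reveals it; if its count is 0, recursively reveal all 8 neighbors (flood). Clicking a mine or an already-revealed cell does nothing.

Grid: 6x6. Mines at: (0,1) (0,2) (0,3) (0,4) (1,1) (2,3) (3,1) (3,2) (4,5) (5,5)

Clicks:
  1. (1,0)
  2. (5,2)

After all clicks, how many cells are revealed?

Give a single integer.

Click 1 (1,0) count=2: revealed 1 new [(1,0)] -> total=1
Click 2 (5,2) count=0: revealed 10 new [(4,0) (4,1) (4,2) (4,3) (4,4) (5,0) (5,1) (5,2) (5,3) (5,4)] -> total=11

Answer: 11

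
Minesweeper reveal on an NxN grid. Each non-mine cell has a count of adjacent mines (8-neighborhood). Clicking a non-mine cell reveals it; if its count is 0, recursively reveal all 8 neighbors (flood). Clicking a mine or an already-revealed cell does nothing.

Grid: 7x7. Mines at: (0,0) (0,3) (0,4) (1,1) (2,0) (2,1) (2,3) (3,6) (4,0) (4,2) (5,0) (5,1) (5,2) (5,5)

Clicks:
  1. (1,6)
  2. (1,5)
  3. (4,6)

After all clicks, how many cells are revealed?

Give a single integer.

Click 1 (1,6) count=0: revealed 6 new [(0,5) (0,6) (1,5) (1,6) (2,5) (2,6)] -> total=6
Click 2 (1,5) count=1: revealed 0 new [(none)] -> total=6
Click 3 (4,6) count=2: revealed 1 new [(4,6)] -> total=7

Answer: 7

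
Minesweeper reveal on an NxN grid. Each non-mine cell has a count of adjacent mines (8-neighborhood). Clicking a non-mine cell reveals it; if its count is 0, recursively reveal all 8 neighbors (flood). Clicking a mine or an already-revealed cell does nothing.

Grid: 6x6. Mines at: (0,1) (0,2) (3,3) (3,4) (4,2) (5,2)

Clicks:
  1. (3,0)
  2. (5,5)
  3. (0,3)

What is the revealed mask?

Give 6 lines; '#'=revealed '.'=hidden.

Click 1 (3,0) count=0: revealed 13 new [(1,0) (1,1) (1,2) (2,0) (2,1) (2,2) (3,0) (3,1) (3,2) (4,0) (4,1) (5,0) (5,1)] -> total=13
Click 2 (5,5) count=0: revealed 6 new [(4,3) (4,4) (4,5) (5,3) (5,4) (5,5)] -> total=19
Click 3 (0,3) count=1: revealed 1 new [(0,3)] -> total=20

Answer: ...#..
###...
###...
###...
##.###
##.###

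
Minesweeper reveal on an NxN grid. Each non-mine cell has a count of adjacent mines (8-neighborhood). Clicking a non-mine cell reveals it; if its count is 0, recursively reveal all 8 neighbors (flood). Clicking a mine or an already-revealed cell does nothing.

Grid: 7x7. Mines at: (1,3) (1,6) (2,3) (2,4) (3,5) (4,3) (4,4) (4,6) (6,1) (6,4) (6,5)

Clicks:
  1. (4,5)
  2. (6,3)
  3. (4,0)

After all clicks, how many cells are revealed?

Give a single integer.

Click 1 (4,5) count=3: revealed 1 new [(4,5)] -> total=1
Click 2 (6,3) count=1: revealed 1 new [(6,3)] -> total=2
Click 3 (4,0) count=0: revealed 18 new [(0,0) (0,1) (0,2) (1,0) (1,1) (1,2) (2,0) (2,1) (2,2) (3,0) (3,1) (3,2) (4,0) (4,1) (4,2) (5,0) (5,1) (5,2)] -> total=20

Answer: 20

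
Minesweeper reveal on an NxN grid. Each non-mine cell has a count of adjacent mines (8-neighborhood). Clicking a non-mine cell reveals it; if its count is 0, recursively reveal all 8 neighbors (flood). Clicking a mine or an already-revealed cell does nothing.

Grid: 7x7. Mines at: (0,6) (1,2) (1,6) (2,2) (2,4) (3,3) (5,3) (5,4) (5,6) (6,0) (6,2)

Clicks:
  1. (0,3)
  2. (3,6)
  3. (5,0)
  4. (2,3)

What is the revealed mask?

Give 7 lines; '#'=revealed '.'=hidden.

Click 1 (0,3) count=1: revealed 1 new [(0,3)] -> total=1
Click 2 (3,6) count=0: revealed 6 new [(2,5) (2,6) (3,5) (3,6) (4,5) (4,6)] -> total=7
Click 3 (5,0) count=1: revealed 1 new [(5,0)] -> total=8
Click 4 (2,3) count=4: revealed 1 new [(2,3)] -> total=9

Answer: ...#...
.......
...#.##
.....##
.....##
#......
.......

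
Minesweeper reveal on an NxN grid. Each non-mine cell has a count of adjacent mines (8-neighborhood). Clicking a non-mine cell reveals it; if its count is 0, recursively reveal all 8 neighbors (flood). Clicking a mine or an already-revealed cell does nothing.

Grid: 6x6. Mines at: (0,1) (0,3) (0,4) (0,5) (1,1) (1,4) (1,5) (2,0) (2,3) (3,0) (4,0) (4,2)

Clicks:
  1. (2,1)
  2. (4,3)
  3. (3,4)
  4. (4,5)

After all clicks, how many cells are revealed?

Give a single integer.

Answer: 12

Derivation:
Click 1 (2,1) count=3: revealed 1 new [(2,1)] -> total=1
Click 2 (4,3) count=1: revealed 1 new [(4,3)] -> total=2
Click 3 (3,4) count=1: revealed 1 new [(3,4)] -> total=3
Click 4 (4,5) count=0: revealed 9 new [(2,4) (2,5) (3,3) (3,5) (4,4) (4,5) (5,3) (5,4) (5,5)] -> total=12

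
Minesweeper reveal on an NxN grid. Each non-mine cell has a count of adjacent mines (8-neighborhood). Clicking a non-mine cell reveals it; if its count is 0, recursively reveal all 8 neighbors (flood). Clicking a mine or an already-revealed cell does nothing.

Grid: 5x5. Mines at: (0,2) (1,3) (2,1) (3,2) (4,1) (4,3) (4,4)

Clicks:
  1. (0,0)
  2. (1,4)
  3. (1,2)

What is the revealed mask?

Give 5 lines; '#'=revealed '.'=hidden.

Click 1 (0,0) count=0: revealed 4 new [(0,0) (0,1) (1,0) (1,1)] -> total=4
Click 2 (1,4) count=1: revealed 1 new [(1,4)] -> total=5
Click 3 (1,2) count=3: revealed 1 new [(1,2)] -> total=6

Answer: ##...
###.#
.....
.....
.....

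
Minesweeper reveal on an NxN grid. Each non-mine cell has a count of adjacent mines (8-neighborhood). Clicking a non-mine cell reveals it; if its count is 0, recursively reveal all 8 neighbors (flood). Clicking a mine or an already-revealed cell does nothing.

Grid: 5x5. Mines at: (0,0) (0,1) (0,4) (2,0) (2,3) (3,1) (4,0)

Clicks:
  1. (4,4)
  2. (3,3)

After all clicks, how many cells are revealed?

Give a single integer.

Answer: 6

Derivation:
Click 1 (4,4) count=0: revealed 6 new [(3,2) (3,3) (3,4) (4,2) (4,3) (4,4)] -> total=6
Click 2 (3,3) count=1: revealed 0 new [(none)] -> total=6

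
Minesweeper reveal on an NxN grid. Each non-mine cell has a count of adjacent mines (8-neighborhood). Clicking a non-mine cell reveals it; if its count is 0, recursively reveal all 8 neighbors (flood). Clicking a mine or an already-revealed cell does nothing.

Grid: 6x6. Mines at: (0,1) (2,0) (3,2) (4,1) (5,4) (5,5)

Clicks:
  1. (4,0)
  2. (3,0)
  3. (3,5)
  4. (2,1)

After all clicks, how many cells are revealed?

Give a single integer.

Answer: 21

Derivation:
Click 1 (4,0) count=1: revealed 1 new [(4,0)] -> total=1
Click 2 (3,0) count=2: revealed 1 new [(3,0)] -> total=2
Click 3 (3,5) count=0: revealed 18 new [(0,2) (0,3) (0,4) (0,5) (1,2) (1,3) (1,4) (1,5) (2,2) (2,3) (2,4) (2,5) (3,3) (3,4) (3,5) (4,3) (4,4) (4,5)] -> total=20
Click 4 (2,1) count=2: revealed 1 new [(2,1)] -> total=21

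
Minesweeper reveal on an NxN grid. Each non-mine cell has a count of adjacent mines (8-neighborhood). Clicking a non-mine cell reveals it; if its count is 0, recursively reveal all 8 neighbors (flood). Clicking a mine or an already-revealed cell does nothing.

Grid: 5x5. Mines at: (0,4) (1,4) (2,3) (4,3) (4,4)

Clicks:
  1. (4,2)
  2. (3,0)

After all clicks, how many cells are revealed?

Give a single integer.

Click 1 (4,2) count=1: revealed 1 new [(4,2)] -> total=1
Click 2 (3,0) count=0: revealed 16 new [(0,0) (0,1) (0,2) (0,3) (1,0) (1,1) (1,2) (1,3) (2,0) (2,1) (2,2) (3,0) (3,1) (3,2) (4,0) (4,1)] -> total=17

Answer: 17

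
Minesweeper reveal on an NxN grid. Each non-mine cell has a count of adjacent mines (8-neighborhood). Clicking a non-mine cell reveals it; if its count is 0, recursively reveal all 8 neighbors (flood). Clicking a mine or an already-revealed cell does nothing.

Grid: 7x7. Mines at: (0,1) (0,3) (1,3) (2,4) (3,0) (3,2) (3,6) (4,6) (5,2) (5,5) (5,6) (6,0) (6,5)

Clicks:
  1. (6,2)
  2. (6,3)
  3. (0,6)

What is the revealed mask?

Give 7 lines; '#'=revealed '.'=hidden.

Click 1 (6,2) count=1: revealed 1 new [(6,2)] -> total=1
Click 2 (6,3) count=1: revealed 1 new [(6,3)] -> total=2
Click 3 (0,6) count=0: revealed 8 new [(0,4) (0,5) (0,6) (1,4) (1,5) (1,6) (2,5) (2,6)] -> total=10

Answer: ....###
....###
.....##
.......
.......
.......
..##...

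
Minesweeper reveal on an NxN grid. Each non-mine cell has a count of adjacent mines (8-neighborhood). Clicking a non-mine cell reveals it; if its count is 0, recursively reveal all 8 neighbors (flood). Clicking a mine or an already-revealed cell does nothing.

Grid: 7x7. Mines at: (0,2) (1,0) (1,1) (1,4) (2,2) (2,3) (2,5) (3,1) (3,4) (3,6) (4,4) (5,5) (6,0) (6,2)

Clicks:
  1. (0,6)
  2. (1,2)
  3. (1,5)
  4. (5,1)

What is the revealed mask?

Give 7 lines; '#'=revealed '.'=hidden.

Answer: .....##
..#..##
.......
.......
.......
.#.....
.......

Derivation:
Click 1 (0,6) count=0: revealed 4 new [(0,5) (0,6) (1,5) (1,6)] -> total=4
Click 2 (1,2) count=4: revealed 1 new [(1,2)] -> total=5
Click 3 (1,5) count=2: revealed 0 new [(none)] -> total=5
Click 4 (5,1) count=2: revealed 1 new [(5,1)] -> total=6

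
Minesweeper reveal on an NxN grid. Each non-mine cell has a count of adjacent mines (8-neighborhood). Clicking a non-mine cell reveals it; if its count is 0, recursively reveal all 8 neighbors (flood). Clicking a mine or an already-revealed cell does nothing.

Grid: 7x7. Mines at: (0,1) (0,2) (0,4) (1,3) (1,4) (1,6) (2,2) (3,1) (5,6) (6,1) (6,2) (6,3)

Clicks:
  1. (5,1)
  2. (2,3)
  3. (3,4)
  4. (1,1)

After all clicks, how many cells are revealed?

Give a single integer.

Click 1 (5,1) count=2: revealed 1 new [(5,1)] -> total=1
Click 2 (2,3) count=3: revealed 1 new [(2,3)] -> total=2
Click 3 (3,4) count=0: revealed 17 new [(2,4) (2,5) (2,6) (3,2) (3,3) (3,4) (3,5) (3,6) (4,2) (4,3) (4,4) (4,5) (4,6) (5,2) (5,3) (5,4) (5,5)] -> total=19
Click 4 (1,1) count=3: revealed 1 new [(1,1)] -> total=20

Answer: 20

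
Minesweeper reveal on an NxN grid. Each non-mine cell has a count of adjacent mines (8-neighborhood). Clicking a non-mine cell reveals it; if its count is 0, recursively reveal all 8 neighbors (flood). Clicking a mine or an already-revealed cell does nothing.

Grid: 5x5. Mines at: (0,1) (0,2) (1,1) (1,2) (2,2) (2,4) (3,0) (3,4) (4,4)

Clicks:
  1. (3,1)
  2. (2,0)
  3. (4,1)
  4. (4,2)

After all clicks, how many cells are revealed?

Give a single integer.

Answer: 7

Derivation:
Click 1 (3,1) count=2: revealed 1 new [(3,1)] -> total=1
Click 2 (2,0) count=2: revealed 1 new [(2,0)] -> total=2
Click 3 (4,1) count=1: revealed 1 new [(4,1)] -> total=3
Click 4 (4,2) count=0: revealed 4 new [(3,2) (3,3) (4,2) (4,3)] -> total=7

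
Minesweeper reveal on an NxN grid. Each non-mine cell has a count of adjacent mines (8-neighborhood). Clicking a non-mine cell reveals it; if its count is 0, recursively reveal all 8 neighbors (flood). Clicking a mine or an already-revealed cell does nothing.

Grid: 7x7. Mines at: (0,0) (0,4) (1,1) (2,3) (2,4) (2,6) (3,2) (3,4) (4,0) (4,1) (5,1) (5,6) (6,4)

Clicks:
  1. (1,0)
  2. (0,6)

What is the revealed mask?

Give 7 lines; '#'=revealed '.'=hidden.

Click 1 (1,0) count=2: revealed 1 new [(1,0)] -> total=1
Click 2 (0,6) count=0: revealed 4 new [(0,5) (0,6) (1,5) (1,6)] -> total=5

Answer: .....##
#....##
.......
.......
.......
.......
.......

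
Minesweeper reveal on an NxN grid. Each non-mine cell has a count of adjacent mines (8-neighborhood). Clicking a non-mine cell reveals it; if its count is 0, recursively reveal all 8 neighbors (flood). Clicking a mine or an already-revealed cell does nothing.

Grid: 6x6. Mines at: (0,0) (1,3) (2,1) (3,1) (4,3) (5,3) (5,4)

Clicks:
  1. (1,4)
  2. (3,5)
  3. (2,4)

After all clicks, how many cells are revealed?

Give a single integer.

Answer: 10

Derivation:
Click 1 (1,4) count=1: revealed 1 new [(1,4)] -> total=1
Click 2 (3,5) count=0: revealed 9 new [(0,4) (0,5) (1,5) (2,4) (2,5) (3,4) (3,5) (4,4) (4,5)] -> total=10
Click 3 (2,4) count=1: revealed 0 new [(none)] -> total=10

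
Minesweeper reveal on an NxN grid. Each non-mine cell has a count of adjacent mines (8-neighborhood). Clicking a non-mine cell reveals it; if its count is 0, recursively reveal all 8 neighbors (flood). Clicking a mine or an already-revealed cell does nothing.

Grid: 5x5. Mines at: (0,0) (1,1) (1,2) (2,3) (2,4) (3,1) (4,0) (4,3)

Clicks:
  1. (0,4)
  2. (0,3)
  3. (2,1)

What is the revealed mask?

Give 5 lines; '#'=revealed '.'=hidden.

Click 1 (0,4) count=0: revealed 4 new [(0,3) (0,4) (1,3) (1,4)] -> total=4
Click 2 (0,3) count=1: revealed 0 new [(none)] -> total=4
Click 3 (2,1) count=3: revealed 1 new [(2,1)] -> total=5

Answer: ...##
...##
.#...
.....
.....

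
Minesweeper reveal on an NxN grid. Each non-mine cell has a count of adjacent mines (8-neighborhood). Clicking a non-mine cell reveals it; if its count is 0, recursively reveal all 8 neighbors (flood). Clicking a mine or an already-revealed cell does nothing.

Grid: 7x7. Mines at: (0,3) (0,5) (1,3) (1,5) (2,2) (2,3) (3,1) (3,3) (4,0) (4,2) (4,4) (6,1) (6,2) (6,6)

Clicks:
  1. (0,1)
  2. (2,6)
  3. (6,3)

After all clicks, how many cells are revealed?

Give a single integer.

Answer: 10

Derivation:
Click 1 (0,1) count=0: revealed 8 new [(0,0) (0,1) (0,2) (1,0) (1,1) (1,2) (2,0) (2,1)] -> total=8
Click 2 (2,6) count=1: revealed 1 new [(2,6)] -> total=9
Click 3 (6,3) count=1: revealed 1 new [(6,3)] -> total=10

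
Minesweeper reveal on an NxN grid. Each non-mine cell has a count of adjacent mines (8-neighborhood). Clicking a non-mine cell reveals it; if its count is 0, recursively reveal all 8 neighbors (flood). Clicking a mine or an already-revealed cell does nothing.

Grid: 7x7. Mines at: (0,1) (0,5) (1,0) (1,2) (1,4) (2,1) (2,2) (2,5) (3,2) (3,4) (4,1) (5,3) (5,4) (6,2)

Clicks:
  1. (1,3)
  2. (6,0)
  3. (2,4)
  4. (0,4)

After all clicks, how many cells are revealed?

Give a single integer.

Answer: 7

Derivation:
Click 1 (1,3) count=3: revealed 1 new [(1,3)] -> total=1
Click 2 (6,0) count=0: revealed 4 new [(5,0) (5,1) (6,0) (6,1)] -> total=5
Click 3 (2,4) count=3: revealed 1 new [(2,4)] -> total=6
Click 4 (0,4) count=2: revealed 1 new [(0,4)] -> total=7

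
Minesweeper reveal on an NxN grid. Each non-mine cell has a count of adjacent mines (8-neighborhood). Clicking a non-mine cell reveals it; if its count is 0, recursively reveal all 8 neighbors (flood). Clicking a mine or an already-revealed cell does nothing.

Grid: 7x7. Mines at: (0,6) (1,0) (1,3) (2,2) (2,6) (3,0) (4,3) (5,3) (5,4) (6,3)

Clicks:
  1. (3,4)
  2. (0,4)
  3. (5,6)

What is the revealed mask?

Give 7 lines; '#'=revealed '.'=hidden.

Click 1 (3,4) count=1: revealed 1 new [(3,4)] -> total=1
Click 2 (0,4) count=1: revealed 1 new [(0,4)] -> total=2
Click 3 (5,6) count=0: revealed 8 new [(3,5) (3,6) (4,5) (4,6) (5,5) (5,6) (6,5) (6,6)] -> total=10

Answer: ....#..
.......
.......
....###
.....##
.....##
.....##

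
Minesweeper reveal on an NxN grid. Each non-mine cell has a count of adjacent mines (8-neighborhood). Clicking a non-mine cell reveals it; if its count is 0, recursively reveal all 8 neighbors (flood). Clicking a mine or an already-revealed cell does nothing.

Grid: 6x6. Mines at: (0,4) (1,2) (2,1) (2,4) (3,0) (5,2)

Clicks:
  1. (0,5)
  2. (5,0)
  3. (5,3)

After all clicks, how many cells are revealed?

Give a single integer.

Answer: 6

Derivation:
Click 1 (0,5) count=1: revealed 1 new [(0,5)] -> total=1
Click 2 (5,0) count=0: revealed 4 new [(4,0) (4,1) (5,0) (5,1)] -> total=5
Click 3 (5,3) count=1: revealed 1 new [(5,3)] -> total=6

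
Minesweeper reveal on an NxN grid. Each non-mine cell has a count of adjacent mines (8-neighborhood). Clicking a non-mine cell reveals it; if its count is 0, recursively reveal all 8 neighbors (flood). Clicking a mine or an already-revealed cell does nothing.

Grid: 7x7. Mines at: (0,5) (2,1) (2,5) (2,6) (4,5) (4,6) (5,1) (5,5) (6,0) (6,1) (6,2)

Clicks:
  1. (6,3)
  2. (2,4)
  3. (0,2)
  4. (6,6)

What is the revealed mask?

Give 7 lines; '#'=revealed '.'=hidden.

Click 1 (6,3) count=1: revealed 1 new [(6,3)] -> total=1
Click 2 (2,4) count=1: revealed 1 new [(2,4)] -> total=2
Click 3 (0,2) count=0: revealed 21 new [(0,0) (0,1) (0,2) (0,3) (0,4) (1,0) (1,1) (1,2) (1,3) (1,4) (2,2) (2,3) (3,2) (3,3) (3,4) (4,2) (4,3) (4,4) (5,2) (5,3) (5,4)] -> total=23
Click 4 (6,6) count=1: revealed 1 new [(6,6)] -> total=24

Answer: #####..
#####..
..###..
..###..
..###..
..###..
...#..#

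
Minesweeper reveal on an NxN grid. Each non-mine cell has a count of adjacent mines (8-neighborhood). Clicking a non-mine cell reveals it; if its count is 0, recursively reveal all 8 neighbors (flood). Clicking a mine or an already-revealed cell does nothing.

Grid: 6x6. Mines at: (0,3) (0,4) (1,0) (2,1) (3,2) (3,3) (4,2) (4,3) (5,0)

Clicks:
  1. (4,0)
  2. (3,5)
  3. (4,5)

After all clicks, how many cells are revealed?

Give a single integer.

Click 1 (4,0) count=1: revealed 1 new [(4,0)] -> total=1
Click 2 (3,5) count=0: revealed 10 new [(1,4) (1,5) (2,4) (2,5) (3,4) (3,5) (4,4) (4,5) (5,4) (5,5)] -> total=11
Click 3 (4,5) count=0: revealed 0 new [(none)] -> total=11

Answer: 11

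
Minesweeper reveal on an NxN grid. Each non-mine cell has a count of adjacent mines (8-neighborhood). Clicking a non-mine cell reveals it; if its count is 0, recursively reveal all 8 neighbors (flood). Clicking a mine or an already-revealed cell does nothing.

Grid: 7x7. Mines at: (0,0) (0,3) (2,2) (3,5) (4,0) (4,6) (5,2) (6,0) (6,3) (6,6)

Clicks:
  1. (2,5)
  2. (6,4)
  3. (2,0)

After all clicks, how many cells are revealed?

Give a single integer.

Click 1 (2,5) count=1: revealed 1 new [(2,5)] -> total=1
Click 2 (6,4) count=1: revealed 1 new [(6,4)] -> total=2
Click 3 (2,0) count=0: revealed 6 new [(1,0) (1,1) (2,0) (2,1) (3,0) (3,1)] -> total=8

Answer: 8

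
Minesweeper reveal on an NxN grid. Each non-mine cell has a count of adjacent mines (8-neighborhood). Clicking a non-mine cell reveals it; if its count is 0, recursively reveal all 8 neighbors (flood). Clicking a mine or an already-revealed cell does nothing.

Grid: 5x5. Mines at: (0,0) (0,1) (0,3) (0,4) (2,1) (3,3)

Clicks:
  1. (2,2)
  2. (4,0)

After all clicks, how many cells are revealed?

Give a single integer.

Click 1 (2,2) count=2: revealed 1 new [(2,2)] -> total=1
Click 2 (4,0) count=0: revealed 6 new [(3,0) (3,1) (3,2) (4,0) (4,1) (4,2)] -> total=7

Answer: 7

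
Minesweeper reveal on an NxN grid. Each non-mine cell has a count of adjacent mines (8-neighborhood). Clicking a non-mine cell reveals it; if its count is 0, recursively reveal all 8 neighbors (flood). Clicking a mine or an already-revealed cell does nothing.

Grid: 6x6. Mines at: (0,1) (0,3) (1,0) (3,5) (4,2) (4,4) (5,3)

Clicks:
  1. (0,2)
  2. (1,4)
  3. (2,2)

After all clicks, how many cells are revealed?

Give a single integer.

Click 1 (0,2) count=2: revealed 1 new [(0,2)] -> total=1
Click 2 (1,4) count=1: revealed 1 new [(1,4)] -> total=2
Click 3 (2,2) count=0: revealed 11 new [(1,1) (1,2) (1,3) (2,1) (2,2) (2,3) (2,4) (3,1) (3,2) (3,3) (3,4)] -> total=13

Answer: 13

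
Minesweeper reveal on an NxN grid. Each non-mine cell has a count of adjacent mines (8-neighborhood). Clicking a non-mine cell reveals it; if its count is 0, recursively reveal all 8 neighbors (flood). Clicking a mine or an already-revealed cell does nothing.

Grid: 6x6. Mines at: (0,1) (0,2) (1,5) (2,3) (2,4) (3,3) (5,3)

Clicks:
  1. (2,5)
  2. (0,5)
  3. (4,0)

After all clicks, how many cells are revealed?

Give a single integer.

Click 1 (2,5) count=2: revealed 1 new [(2,5)] -> total=1
Click 2 (0,5) count=1: revealed 1 new [(0,5)] -> total=2
Click 3 (4,0) count=0: revealed 15 new [(1,0) (1,1) (1,2) (2,0) (2,1) (2,2) (3,0) (3,1) (3,2) (4,0) (4,1) (4,2) (5,0) (5,1) (5,2)] -> total=17

Answer: 17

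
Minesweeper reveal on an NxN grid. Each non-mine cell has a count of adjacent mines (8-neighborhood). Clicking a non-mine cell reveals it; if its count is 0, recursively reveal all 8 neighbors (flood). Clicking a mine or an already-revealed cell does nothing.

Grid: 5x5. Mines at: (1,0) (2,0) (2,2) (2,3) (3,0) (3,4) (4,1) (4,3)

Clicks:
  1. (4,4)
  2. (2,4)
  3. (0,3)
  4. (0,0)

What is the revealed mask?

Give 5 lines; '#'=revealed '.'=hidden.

Answer: #####
.####
....#
.....
....#

Derivation:
Click 1 (4,4) count=2: revealed 1 new [(4,4)] -> total=1
Click 2 (2,4) count=2: revealed 1 new [(2,4)] -> total=2
Click 3 (0,3) count=0: revealed 8 new [(0,1) (0,2) (0,3) (0,4) (1,1) (1,2) (1,3) (1,4)] -> total=10
Click 4 (0,0) count=1: revealed 1 new [(0,0)] -> total=11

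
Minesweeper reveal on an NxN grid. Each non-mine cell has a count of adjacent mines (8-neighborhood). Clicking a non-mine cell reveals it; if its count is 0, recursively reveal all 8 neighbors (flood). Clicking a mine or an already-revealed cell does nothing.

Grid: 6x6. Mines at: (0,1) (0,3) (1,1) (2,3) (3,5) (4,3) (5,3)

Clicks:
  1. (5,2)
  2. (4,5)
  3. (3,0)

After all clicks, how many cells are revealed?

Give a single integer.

Answer: 13

Derivation:
Click 1 (5,2) count=2: revealed 1 new [(5,2)] -> total=1
Click 2 (4,5) count=1: revealed 1 new [(4,5)] -> total=2
Click 3 (3,0) count=0: revealed 11 new [(2,0) (2,1) (2,2) (3,0) (3,1) (3,2) (4,0) (4,1) (4,2) (5,0) (5,1)] -> total=13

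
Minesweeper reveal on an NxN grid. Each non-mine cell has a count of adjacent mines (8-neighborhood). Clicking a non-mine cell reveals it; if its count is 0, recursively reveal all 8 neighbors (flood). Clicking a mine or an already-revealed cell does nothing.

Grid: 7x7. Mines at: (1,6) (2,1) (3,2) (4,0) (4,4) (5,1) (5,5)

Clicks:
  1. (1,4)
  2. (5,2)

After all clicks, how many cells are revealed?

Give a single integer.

Answer: 20

Derivation:
Click 1 (1,4) count=0: revealed 19 new [(0,0) (0,1) (0,2) (0,3) (0,4) (0,5) (1,0) (1,1) (1,2) (1,3) (1,4) (1,5) (2,2) (2,3) (2,4) (2,5) (3,3) (3,4) (3,5)] -> total=19
Click 2 (5,2) count=1: revealed 1 new [(5,2)] -> total=20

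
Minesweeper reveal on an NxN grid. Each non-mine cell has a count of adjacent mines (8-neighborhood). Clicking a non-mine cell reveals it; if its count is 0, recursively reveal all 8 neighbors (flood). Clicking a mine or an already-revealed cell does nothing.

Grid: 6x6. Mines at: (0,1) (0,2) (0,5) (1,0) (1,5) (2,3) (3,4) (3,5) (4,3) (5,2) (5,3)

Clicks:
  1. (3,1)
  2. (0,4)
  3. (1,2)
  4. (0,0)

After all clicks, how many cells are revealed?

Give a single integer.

Answer: 14

Derivation:
Click 1 (3,1) count=0: revealed 11 new [(2,0) (2,1) (2,2) (3,0) (3,1) (3,2) (4,0) (4,1) (4,2) (5,0) (5,1)] -> total=11
Click 2 (0,4) count=2: revealed 1 new [(0,4)] -> total=12
Click 3 (1,2) count=3: revealed 1 new [(1,2)] -> total=13
Click 4 (0,0) count=2: revealed 1 new [(0,0)] -> total=14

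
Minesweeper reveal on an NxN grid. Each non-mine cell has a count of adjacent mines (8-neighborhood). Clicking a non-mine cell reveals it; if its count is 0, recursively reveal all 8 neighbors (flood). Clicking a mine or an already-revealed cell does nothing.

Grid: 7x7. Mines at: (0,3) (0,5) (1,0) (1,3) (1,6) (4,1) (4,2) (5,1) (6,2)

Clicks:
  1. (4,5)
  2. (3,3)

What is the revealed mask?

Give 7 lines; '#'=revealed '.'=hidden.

Answer: .......
.......
...####
...####
...####
...####
...####

Derivation:
Click 1 (4,5) count=0: revealed 20 new [(2,3) (2,4) (2,5) (2,6) (3,3) (3,4) (3,5) (3,6) (4,3) (4,4) (4,5) (4,6) (5,3) (5,4) (5,5) (5,6) (6,3) (6,4) (6,5) (6,6)] -> total=20
Click 2 (3,3) count=1: revealed 0 new [(none)] -> total=20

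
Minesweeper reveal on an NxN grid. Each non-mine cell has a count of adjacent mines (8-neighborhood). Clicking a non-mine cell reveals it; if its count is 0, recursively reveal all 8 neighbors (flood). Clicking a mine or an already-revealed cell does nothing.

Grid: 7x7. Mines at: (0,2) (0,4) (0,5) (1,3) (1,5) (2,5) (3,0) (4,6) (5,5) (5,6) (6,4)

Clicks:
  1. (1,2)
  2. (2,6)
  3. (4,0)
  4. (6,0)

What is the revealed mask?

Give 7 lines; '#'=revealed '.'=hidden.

Answer: .......
..#....
.####.#
.####..
#####..
#####..
####...

Derivation:
Click 1 (1,2) count=2: revealed 1 new [(1,2)] -> total=1
Click 2 (2,6) count=2: revealed 1 new [(2,6)] -> total=2
Click 3 (4,0) count=1: revealed 1 new [(4,0)] -> total=3
Click 4 (6,0) count=0: revealed 21 new [(2,1) (2,2) (2,3) (2,4) (3,1) (3,2) (3,3) (3,4) (4,1) (4,2) (4,3) (4,4) (5,0) (5,1) (5,2) (5,3) (5,4) (6,0) (6,1) (6,2) (6,3)] -> total=24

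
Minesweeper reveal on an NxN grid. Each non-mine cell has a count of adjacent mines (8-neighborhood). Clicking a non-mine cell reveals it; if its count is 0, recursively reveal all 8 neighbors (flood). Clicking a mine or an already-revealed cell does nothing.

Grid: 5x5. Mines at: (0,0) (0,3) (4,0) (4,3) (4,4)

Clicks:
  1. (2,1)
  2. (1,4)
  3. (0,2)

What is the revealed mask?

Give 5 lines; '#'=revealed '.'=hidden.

Answer: ..#..
#####
#####
#####
.....

Derivation:
Click 1 (2,1) count=0: revealed 15 new [(1,0) (1,1) (1,2) (1,3) (1,4) (2,0) (2,1) (2,2) (2,3) (2,4) (3,0) (3,1) (3,2) (3,3) (3,4)] -> total=15
Click 2 (1,4) count=1: revealed 0 new [(none)] -> total=15
Click 3 (0,2) count=1: revealed 1 new [(0,2)] -> total=16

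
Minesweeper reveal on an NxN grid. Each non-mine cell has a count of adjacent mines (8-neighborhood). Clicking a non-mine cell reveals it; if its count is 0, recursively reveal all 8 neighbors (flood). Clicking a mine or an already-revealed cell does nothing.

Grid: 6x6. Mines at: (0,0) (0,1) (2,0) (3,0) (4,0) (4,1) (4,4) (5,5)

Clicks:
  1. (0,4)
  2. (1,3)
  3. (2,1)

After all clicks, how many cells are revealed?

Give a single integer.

Answer: 19

Derivation:
Click 1 (0,4) count=0: revealed 19 new [(0,2) (0,3) (0,4) (0,5) (1,1) (1,2) (1,3) (1,4) (1,5) (2,1) (2,2) (2,3) (2,4) (2,5) (3,1) (3,2) (3,3) (3,4) (3,5)] -> total=19
Click 2 (1,3) count=0: revealed 0 new [(none)] -> total=19
Click 3 (2,1) count=2: revealed 0 new [(none)] -> total=19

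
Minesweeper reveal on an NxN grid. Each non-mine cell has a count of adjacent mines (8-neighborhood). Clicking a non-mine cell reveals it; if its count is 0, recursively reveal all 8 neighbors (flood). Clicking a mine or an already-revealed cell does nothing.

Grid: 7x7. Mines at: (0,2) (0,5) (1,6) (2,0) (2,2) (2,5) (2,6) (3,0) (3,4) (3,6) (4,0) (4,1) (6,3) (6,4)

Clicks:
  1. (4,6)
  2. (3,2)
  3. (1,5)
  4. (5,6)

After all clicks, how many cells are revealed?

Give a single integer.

Answer: 8

Derivation:
Click 1 (4,6) count=1: revealed 1 new [(4,6)] -> total=1
Click 2 (3,2) count=2: revealed 1 new [(3,2)] -> total=2
Click 3 (1,5) count=4: revealed 1 new [(1,5)] -> total=3
Click 4 (5,6) count=0: revealed 5 new [(4,5) (5,5) (5,6) (6,5) (6,6)] -> total=8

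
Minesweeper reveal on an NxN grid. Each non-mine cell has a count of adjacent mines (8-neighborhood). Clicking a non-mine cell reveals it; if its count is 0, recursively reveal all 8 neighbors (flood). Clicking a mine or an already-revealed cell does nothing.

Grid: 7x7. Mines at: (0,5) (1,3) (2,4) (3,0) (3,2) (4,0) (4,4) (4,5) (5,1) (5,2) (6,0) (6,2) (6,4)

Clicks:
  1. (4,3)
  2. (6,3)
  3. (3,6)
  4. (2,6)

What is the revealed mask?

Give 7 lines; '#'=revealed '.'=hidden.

Answer: .......
.....##
.....##
.....##
...#...
.......
...#...

Derivation:
Click 1 (4,3) count=3: revealed 1 new [(4,3)] -> total=1
Click 2 (6,3) count=3: revealed 1 new [(6,3)] -> total=2
Click 3 (3,6) count=1: revealed 1 new [(3,6)] -> total=3
Click 4 (2,6) count=0: revealed 5 new [(1,5) (1,6) (2,5) (2,6) (3,5)] -> total=8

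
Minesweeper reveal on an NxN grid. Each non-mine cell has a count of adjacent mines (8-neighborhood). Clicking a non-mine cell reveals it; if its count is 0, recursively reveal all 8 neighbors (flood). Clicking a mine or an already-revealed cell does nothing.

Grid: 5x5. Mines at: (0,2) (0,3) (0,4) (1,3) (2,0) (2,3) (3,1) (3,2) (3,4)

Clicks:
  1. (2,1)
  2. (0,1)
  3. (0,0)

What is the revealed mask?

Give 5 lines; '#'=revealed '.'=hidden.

Click 1 (2,1) count=3: revealed 1 new [(2,1)] -> total=1
Click 2 (0,1) count=1: revealed 1 new [(0,1)] -> total=2
Click 3 (0,0) count=0: revealed 3 new [(0,0) (1,0) (1,1)] -> total=5

Answer: ##...
##...
.#...
.....
.....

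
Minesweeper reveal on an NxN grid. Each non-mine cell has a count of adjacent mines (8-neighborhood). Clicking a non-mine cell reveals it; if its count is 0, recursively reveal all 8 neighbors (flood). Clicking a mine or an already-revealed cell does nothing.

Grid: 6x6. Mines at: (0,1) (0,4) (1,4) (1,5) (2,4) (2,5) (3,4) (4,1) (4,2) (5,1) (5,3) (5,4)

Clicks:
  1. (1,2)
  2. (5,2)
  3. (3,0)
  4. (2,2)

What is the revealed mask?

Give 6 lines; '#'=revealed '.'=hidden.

Click 1 (1,2) count=1: revealed 1 new [(1,2)] -> total=1
Click 2 (5,2) count=4: revealed 1 new [(5,2)] -> total=2
Click 3 (3,0) count=1: revealed 1 new [(3,0)] -> total=3
Click 4 (2,2) count=0: revealed 10 new [(1,0) (1,1) (1,3) (2,0) (2,1) (2,2) (2,3) (3,1) (3,2) (3,3)] -> total=13

Answer: ......
####..
####..
####..
......
..#...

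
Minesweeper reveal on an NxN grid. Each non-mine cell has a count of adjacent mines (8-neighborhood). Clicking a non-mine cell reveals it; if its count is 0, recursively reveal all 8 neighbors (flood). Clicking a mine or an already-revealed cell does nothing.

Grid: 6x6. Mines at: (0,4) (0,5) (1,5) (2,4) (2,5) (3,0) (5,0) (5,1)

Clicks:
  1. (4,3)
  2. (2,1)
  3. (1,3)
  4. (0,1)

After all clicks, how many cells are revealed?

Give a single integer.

Click 1 (4,3) count=0: revealed 26 new [(0,0) (0,1) (0,2) (0,3) (1,0) (1,1) (1,2) (1,3) (2,0) (2,1) (2,2) (2,3) (3,1) (3,2) (3,3) (3,4) (3,5) (4,1) (4,2) (4,3) (4,4) (4,5) (5,2) (5,3) (5,4) (5,5)] -> total=26
Click 2 (2,1) count=1: revealed 0 new [(none)] -> total=26
Click 3 (1,3) count=2: revealed 0 new [(none)] -> total=26
Click 4 (0,1) count=0: revealed 0 new [(none)] -> total=26

Answer: 26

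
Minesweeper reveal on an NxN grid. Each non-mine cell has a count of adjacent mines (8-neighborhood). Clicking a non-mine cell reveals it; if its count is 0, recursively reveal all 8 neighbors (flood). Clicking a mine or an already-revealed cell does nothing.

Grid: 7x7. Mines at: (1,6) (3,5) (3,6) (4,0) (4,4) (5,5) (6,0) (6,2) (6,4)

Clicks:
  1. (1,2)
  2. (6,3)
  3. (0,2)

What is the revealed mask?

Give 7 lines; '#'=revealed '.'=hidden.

Click 1 (1,2) count=0: revealed 29 new [(0,0) (0,1) (0,2) (0,3) (0,4) (0,5) (1,0) (1,1) (1,2) (1,3) (1,4) (1,5) (2,0) (2,1) (2,2) (2,3) (2,4) (2,5) (3,0) (3,1) (3,2) (3,3) (3,4) (4,1) (4,2) (4,3) (5,1) (5,2) (5,3)] -> total=29
Click 2 (6,3) count=2: revealed 1 new [(6,3)] -> total=30
Click 3 (0,2) count=0: revealed 0 new [(none)] -> total=30

Answer: ######.
######.
######.
#####..
.###...
.###...
...#...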